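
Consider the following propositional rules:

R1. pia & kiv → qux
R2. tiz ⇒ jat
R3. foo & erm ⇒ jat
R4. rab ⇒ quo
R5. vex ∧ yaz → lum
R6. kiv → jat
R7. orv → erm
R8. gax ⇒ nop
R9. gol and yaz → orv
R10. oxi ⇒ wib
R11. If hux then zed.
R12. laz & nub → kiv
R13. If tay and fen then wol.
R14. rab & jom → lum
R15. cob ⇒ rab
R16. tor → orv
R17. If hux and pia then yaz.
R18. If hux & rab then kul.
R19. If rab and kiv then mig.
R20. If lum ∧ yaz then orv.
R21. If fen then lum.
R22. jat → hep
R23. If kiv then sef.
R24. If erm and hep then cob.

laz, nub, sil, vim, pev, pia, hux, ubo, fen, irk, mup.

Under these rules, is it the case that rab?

Yes

kiv  (by R12: laz, nub)
yaz  (by R17: hux, pia)
lum  (by R21: fen)
jat  (by R6: kiv)
orv  (by R20: lum, yaz)
hep  (by R22: jat)
erm  (by R7: orv)
cob  (by R24: erm, hep)
rab  (by R15: cob)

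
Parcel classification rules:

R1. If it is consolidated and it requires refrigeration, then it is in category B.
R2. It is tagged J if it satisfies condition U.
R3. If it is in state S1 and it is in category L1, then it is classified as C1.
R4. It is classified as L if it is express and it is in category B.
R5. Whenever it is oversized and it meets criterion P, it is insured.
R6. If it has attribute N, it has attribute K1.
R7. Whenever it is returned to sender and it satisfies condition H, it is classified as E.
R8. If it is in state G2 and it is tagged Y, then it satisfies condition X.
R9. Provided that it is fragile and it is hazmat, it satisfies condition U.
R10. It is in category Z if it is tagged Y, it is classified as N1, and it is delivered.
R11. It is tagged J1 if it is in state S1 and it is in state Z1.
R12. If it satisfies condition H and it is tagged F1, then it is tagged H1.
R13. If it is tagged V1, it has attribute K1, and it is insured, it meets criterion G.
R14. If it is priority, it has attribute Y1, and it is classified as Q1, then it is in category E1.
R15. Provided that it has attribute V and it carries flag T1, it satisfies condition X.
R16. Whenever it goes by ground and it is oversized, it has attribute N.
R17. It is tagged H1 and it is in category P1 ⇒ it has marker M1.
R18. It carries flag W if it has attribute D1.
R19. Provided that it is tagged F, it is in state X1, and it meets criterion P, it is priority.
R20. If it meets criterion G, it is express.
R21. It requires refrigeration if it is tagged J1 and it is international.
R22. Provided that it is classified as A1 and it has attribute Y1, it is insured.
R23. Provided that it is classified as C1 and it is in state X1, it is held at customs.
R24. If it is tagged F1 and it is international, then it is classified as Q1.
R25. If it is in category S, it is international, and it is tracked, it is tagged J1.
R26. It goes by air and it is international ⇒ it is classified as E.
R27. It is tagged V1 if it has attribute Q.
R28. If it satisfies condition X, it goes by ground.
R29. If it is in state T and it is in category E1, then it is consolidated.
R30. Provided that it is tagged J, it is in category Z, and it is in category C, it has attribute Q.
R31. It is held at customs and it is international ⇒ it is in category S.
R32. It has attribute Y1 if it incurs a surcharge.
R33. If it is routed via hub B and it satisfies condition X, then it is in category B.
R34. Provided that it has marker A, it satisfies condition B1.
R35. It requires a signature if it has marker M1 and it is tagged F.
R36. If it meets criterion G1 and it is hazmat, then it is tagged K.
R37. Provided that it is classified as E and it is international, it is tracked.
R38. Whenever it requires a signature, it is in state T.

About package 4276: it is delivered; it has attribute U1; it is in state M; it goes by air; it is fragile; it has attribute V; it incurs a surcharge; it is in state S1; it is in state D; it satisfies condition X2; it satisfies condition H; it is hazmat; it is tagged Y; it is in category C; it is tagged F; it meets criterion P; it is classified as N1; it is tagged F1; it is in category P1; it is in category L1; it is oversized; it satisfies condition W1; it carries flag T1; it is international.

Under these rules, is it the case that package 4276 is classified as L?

Forward chaining from the given facts derives: is classified as C1, is insured, satisfies condition U, is in category Z, is tagged H1, satisfies condition X, has marker M1, is classified as Q1, is classified as E, goes by ground, has attribute Y1, requires a signature, is tracked, is in state T, is tagged J, has attribute N, has attribute Q, has attribute K1, is tagged V1, meets criterion G, is express.
The only rule concluding "it is classified as L" is R4, which needs "it is in category B"; that is never established.

No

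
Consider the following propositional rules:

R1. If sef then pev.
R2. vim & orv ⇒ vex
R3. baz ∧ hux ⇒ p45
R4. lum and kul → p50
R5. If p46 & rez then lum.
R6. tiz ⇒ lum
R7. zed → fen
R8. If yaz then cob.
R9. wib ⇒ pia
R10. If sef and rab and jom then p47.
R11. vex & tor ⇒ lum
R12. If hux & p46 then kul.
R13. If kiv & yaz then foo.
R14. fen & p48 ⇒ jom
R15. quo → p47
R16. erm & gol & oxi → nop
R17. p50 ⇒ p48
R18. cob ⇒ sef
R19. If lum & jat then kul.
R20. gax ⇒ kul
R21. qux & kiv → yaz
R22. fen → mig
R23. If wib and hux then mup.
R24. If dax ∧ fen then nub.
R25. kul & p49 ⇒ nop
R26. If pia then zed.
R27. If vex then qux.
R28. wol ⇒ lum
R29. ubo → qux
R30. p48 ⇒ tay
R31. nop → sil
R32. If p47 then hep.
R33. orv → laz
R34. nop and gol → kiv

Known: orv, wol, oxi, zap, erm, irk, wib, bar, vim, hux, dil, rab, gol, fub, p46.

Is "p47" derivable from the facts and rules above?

Yes

vex  (by R2: vim, orv)
pia  (by R9: wib)
kul  (by R12: hux, p46)
nop  (by R16: erm, gol, oxi)
zed  (by R26: pia)
qux  (by R27: vex)
lum  (by R28: wol)
kiv  (by R34: nop, gol)
p50  (by R4: lum, kul)
fen  (by R7: zed)
p48  (by R17: p50)
yaz  (by R21: qux, kiv)
cob  (by R8: yaz)
jom  (by R14: fen, p48)
sef  (by R18: cob)
p47  (by R10: sef, rab, jom)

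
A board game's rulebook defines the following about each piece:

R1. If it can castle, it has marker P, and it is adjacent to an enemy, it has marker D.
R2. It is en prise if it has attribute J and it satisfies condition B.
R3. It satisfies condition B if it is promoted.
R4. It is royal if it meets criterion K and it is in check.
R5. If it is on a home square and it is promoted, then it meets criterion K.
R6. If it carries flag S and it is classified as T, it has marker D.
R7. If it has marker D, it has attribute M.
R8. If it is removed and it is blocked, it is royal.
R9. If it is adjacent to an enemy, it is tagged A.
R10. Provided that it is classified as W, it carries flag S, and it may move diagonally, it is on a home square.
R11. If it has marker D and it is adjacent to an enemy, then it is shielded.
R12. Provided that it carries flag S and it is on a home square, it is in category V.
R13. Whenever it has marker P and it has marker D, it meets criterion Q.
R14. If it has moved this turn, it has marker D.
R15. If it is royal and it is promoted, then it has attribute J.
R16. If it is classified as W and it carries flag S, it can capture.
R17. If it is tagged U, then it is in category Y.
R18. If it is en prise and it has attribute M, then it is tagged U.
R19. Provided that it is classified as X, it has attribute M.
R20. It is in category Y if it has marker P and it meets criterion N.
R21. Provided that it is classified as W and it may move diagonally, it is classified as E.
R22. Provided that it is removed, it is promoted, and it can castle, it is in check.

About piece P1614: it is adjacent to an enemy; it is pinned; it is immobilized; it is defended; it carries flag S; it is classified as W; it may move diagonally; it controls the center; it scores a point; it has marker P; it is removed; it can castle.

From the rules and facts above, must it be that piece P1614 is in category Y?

Forward chaining from the given facts derives: has marker D, has attribute M, is tagged A, is on a home square, is shielded, is in category V, meets criterion Q, can capture, is classified as E.
Rules concluding "it is in category Y": R17 needs "it is tagged U"; R20 needs "it meets criterion N" — none of these are established.

No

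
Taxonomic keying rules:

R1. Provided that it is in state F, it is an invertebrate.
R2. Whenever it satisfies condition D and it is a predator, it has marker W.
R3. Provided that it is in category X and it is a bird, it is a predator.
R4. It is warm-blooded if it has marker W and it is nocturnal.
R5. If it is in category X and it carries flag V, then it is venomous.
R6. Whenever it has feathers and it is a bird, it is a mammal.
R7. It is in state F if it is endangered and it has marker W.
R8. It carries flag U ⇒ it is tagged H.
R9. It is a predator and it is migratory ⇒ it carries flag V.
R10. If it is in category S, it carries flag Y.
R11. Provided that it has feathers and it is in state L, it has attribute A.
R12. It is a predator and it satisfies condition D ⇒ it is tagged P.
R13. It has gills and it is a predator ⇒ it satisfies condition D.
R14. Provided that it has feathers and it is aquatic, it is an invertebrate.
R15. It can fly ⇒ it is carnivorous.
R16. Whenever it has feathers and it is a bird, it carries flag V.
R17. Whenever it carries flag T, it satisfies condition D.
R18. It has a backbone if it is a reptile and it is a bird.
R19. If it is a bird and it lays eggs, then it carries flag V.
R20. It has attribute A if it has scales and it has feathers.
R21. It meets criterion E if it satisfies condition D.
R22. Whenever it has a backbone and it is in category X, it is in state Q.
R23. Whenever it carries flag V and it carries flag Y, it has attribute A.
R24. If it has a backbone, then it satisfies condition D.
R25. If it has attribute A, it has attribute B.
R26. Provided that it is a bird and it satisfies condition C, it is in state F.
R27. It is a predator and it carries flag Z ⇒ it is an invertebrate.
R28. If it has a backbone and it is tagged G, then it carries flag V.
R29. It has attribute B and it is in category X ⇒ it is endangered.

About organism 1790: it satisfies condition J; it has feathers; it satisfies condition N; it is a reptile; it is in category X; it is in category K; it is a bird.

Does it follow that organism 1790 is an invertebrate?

Forward chaining from the given facts derives: is a predator, is a mammal, carries flag V, has a backbone, is in state Q, satisfies condition D, has marker W, is venomous, is tagged P, meets criterion E.
Rules concluding "it is an invertebrate": R1 needs "it is in state F"; R14 needs "it is aquatic"; R27 needs "it carries flag Z" — none of these are established.

No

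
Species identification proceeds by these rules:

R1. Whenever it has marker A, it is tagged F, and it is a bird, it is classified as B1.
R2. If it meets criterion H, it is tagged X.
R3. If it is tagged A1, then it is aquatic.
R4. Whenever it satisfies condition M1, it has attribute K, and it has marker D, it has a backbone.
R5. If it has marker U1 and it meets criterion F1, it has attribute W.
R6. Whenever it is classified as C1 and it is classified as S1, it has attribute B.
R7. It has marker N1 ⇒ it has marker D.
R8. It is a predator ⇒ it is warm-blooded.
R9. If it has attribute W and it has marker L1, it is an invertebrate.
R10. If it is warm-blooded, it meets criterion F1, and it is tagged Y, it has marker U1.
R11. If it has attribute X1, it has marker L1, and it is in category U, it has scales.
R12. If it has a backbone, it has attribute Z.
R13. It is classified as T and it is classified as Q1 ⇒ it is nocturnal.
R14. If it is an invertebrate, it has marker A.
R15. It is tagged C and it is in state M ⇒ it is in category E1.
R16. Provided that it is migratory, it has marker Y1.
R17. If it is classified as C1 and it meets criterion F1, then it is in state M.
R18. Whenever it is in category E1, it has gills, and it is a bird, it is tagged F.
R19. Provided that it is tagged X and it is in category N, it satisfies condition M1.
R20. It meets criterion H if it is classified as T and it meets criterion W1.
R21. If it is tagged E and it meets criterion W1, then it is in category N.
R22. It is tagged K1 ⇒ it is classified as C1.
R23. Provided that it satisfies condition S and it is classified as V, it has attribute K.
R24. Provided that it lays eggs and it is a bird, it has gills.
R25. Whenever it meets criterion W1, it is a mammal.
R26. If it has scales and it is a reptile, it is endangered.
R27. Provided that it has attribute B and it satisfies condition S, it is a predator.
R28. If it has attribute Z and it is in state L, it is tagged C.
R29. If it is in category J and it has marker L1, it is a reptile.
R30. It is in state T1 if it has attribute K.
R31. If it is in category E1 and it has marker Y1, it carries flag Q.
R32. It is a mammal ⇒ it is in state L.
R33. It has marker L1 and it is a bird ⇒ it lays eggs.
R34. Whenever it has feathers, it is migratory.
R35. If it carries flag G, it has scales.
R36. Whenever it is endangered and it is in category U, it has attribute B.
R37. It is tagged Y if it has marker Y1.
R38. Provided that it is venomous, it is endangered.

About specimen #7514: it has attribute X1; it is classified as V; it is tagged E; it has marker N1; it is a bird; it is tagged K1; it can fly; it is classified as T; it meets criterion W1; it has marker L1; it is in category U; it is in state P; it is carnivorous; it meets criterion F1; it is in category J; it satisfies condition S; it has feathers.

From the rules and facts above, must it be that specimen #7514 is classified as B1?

By R7 (it has marker N1): it has marker D.
By R11 (it has attribute X1, it has marker L1, it is in category U): it has scales.
By R20 (it is classified as T, it meets criterion W1): it meets criterion H.
By R21 (it is tagged E, it meets criterion W1): it is in category N.
By R22 (it is tagged K1): it is classified as C1.
By R23 (it satisfies condition S, it is classified as V): it has attribute K.
By R25 (it meets criterion W1): it is a mammal.
By R29 (it is in category J, it has marker L1): it is a reptile.
By R32 (it is a mammal): it is in state L.
By R33 (it has marker L1, it is a bird): it lays eggs.
By R34 (it has feathers): it is migratory.
By R2 (it meets criterion H): it is tagged X.
By R16 (it is migratory): it has marker Y1.
By R17 (it is classified as C1, it meets criterion F1): it is in state M.
By R19 (it is tagged X, it is in category N): it satisfies condition M1.
By R24 (it lays eggs, it is a bird): it has gills.
By R26 (it has scales, it is a reptile): it is endangered.
By R36 (it is endangered, it is in category U): it has attribute B.
By R37 (it has marker Y1): it is tagged Y.
By R4 (it satisfies condition M1, it has attribute K, it has marker D): it has a backbone.
By R12 (it has a backbone): it has attribute Z.
By R27 (it has attribute B, it satisfies condition S): it is a predator.
By R28 (it has attribute Z, it is in state L): it is tagged C.
By R8 (it is a predator): it is warm-blooded.
By R10 (it is warm-blooded, it meets criterion F1, it is tagged Y): it has marker U1.
By R15 (it is tagged C, it is in state M): it is in category E1.
By R18 (it is in category E1, it has gills, it is a bird): it is tagged F.
By R5 (it has marker U1, it meets criterion F1): it has attribute W.
By R9 (it has attribute W, it has marker L1): it is an invertebrate.
By R14 (it is an invertebrate): it has marker A.
By R1 (it has marker A, it is tagged F, it is a bird): it is classified as B1.

Yes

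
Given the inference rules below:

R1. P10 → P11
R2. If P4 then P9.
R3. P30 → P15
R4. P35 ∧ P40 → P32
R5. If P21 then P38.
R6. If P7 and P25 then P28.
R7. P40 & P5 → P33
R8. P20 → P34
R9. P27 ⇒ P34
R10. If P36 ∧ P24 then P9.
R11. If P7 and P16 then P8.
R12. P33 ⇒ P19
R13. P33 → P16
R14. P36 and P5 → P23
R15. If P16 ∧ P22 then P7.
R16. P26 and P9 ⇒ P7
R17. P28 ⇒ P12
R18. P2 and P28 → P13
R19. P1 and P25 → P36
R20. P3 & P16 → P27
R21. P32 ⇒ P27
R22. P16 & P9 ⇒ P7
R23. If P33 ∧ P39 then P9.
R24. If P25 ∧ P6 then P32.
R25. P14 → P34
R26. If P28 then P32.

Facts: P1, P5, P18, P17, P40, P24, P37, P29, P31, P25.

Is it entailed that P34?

P33  (by R7: P40, P5)
P16  (by R13: P33)
P36  (by R19: P1, P25)
P9  (by R10: P36, P24)
P7  (by R22: P16, P9)
P28  (by R6: P7, P25)
P32  (by R26: P28)
P27  (by R21: P32)
P34  (by R9: P27)

Yes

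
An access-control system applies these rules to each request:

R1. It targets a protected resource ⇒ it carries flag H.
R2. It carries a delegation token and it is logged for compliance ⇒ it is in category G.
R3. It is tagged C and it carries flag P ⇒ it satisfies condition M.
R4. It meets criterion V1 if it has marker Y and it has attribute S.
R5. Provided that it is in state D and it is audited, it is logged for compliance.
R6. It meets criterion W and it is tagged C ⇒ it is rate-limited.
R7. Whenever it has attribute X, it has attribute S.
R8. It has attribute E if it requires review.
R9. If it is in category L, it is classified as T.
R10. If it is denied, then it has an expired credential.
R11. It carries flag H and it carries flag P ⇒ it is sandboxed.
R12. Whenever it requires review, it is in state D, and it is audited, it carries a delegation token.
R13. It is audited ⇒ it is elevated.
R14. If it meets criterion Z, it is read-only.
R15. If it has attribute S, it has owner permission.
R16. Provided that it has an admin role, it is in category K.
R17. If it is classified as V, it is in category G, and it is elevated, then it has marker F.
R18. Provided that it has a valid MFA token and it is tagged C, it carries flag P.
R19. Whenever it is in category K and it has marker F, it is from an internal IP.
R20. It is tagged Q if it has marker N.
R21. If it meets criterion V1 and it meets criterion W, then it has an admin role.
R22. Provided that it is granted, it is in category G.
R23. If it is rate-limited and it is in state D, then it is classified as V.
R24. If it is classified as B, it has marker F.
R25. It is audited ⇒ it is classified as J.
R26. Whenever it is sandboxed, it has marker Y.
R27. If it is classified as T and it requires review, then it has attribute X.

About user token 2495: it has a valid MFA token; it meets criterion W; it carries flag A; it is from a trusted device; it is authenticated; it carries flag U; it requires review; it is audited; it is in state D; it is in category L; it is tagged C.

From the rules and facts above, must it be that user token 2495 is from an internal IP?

No

Forward chaining from the given facts derives: is logged for compliance, is rate-limited, has attribute E, is classified as T, carries a delegation token, is elevated, carries flag P, is classified as V, is classified as J, has attribute X, is in category G, satisfies condition M, has attribute S, has owner permission, has marker F.
The only rule concluding "it is from an internal IP" is R19, which needs "it is in category K"; that is never established.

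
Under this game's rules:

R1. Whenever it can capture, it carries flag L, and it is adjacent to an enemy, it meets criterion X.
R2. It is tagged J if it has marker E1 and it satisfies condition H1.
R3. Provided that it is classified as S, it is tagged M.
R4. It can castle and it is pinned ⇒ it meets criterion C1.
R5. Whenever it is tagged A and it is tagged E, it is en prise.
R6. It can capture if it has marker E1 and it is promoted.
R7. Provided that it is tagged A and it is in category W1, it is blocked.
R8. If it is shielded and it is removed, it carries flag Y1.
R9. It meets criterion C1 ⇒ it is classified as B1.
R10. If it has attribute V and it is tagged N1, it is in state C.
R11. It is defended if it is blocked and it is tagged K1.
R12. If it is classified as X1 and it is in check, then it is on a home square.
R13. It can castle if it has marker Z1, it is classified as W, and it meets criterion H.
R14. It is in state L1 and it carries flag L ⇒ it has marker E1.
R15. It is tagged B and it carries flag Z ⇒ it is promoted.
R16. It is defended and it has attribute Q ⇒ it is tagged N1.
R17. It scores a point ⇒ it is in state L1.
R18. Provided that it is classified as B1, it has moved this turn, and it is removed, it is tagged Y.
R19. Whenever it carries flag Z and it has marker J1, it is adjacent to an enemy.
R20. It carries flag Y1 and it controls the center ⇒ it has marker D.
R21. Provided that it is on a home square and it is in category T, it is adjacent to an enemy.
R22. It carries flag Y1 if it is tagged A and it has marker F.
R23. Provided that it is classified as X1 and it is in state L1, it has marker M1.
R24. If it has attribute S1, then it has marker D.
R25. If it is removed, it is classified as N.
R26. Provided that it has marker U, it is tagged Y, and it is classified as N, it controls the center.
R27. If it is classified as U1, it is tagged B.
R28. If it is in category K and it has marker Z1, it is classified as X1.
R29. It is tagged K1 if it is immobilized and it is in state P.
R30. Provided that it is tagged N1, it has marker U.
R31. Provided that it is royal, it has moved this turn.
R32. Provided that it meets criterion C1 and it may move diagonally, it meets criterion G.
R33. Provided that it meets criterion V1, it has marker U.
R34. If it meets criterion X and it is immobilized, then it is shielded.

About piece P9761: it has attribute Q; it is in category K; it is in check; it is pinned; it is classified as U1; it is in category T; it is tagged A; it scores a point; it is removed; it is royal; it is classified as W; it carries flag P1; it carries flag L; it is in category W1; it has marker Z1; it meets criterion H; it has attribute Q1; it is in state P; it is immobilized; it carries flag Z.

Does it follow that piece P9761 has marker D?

By R7 (it is tagged A, it is in category W1): it is blocked.
By R13 (it has marker Z1, it is classified as W, it meets criterion H): it can castle.
By R17 (it scores a point): it is in state L1.
By R25 (it is removed): it is classified as N.
By R27 (it is classified as U1): it is tagged B.
By R28 (it is in category K, it has marker Z1): it is classified as X1.
By R29 (it is immobilized, it is in state P): it is tagged K1.
By R31 (it is royal): it has moved this turn.
By R4 (it can castle, it is pinned): it meets criterion C1.
By R9 (it meets criterion C1): it is classified as B1.
By R11 (it is blocked, it is tagged K1): it is defended.
By R12 (it is classified as X1, it is in check): it is on a home square.
By R14 (it is in state L1, it carries flag L): it has marker E1.
By R15 (it is tagged B, it carries flag Z): it is promoted.
By R16 (it is defended, it has attribute Q): it is tagged N1.
By R18 (it is classified as B1, it has moved this turn, it is removed): it is tagged Y.
By R21 (it is on a home square, it is in category T): it is adjacent to an enemy.
By R30 (it is tagged N1): it has marker U.
By R6 (it has marker E1, it is promoted): it can capture.
By R26 (it has marker U, it is tagged Y, it is classified as N): it controls the center.
By R1 (it can capture, it carries flag L, it is adjacent to an enemy): it meets criterion X.
By R34 (it meets criterion X, it is immobilized): it is shielded.
By R8 (it is shielded, it is removed): it carries flag Y1.
By R20 (it carries flag Y1, it controls the center): it has marker D.

Yes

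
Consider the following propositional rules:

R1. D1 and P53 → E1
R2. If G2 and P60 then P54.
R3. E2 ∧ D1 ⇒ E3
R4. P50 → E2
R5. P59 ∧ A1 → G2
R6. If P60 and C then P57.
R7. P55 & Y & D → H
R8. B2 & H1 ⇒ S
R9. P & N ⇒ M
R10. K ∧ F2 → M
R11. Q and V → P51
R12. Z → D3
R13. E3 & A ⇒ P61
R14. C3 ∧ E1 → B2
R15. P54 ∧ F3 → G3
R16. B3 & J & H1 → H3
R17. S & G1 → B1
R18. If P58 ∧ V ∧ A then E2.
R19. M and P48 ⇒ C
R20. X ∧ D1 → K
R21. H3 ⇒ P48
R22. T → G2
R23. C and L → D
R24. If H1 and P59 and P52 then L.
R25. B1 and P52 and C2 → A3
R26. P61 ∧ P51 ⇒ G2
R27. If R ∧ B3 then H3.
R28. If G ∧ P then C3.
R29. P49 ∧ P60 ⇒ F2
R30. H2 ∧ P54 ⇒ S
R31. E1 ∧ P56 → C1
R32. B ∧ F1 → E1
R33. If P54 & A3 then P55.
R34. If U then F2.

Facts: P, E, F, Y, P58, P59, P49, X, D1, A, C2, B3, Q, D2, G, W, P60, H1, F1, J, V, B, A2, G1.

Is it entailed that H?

Forward chaining from the given facts derives: P51, H3, E2, K, P48, C3, F2, E1, E3, M, P61, B2, C, G2, P54, P57, S, B1.
The only rule concluding H is R7, which needs P55; that is never established.

No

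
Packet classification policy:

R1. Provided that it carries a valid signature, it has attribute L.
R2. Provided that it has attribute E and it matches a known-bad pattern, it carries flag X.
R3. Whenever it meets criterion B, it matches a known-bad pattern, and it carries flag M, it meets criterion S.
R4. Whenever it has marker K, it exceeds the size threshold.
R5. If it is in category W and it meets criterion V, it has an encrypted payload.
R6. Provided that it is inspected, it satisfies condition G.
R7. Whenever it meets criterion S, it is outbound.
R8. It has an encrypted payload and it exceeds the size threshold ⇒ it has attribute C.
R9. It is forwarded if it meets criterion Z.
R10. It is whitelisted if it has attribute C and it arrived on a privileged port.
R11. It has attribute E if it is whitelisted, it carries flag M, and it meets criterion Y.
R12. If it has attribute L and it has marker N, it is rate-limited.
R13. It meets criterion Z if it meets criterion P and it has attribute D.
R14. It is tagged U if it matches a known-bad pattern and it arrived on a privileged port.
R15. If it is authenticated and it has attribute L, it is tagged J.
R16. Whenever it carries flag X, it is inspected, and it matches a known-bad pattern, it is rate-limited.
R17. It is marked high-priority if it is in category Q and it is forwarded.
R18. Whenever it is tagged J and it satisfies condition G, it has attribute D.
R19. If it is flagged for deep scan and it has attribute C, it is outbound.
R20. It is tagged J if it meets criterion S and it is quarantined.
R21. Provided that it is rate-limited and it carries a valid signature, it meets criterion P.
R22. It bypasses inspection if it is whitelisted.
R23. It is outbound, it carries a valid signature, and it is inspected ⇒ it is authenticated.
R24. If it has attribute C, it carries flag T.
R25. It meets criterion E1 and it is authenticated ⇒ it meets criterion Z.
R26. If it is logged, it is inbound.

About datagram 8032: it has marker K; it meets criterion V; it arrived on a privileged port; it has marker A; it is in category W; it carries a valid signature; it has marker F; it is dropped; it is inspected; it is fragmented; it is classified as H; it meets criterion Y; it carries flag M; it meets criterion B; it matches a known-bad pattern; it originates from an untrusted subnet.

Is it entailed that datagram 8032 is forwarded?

Yes

By R1 (it carries a valid signature): it has attribute L.
By R3 (it meets criterion B, it matches a known-bad pattern, it carries flag M): it meets criterion S.
By R4 (it has marker K): it exceeds the size threshold.
By R5 (it is in category W, it meets criterion V): it has an encrypted payload.
By R6 (it is inspected): it satisfies condition G.
By R7 (it meets criterion S): it is outbound.
By R8 (it has an encrypted payload, it exceeds the size threshold): it has attribute C.
By R10 (it has attribute C, it arrived on a privileged port): it is whitelisted.
By R11 (it is whitelisted, it carries flag M, it meets criterion Y): it has attribute E.
By R23 (it is outbound, it carries a valid signature, it is inspected): it is authenticated.
By R2 (it has attribute E, it matches a known-bad pattern): it carries flag X.
By R15 (it is authenticated, it has attribute L): it is tagged J.
By R16 (it carries flag X, it is inspected, it matches a known-bad pattern): it is rate-limited.
By R18 (it is tagged J, it satisfies condition G): it has attribute D.
By R21 (it is rate-limited, it carries a valid signature): it meets criterion P.
By R13 (it meets criterion P, it has attribute D): it meets criterion Z.
By R9 (it meets criterion Z): it is forwarded.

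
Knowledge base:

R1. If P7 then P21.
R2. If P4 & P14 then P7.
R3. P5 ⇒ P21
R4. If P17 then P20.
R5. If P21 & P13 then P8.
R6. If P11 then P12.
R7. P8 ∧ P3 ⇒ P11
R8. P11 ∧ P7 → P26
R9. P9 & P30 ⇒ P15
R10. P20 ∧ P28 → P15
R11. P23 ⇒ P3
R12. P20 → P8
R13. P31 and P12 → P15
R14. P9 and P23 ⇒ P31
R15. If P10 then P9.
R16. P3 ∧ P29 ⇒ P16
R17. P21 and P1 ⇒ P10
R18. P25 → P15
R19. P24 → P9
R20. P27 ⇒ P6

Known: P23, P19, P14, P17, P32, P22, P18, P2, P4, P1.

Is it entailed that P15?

Yes

P7  (by R2: P4, P14)
P20  (by R4: P17)
P3  (by R11: P23)
P8  (by R12: P20)
P21  (by R1: P7)
P11  (by R7: P8, P3)
P10  (by R17: P21, P1)
P12  (by R6: P11)
P9  (by R15: P10)
P31  (by R14: P9, P23)
P15  (by R13: P31, P12)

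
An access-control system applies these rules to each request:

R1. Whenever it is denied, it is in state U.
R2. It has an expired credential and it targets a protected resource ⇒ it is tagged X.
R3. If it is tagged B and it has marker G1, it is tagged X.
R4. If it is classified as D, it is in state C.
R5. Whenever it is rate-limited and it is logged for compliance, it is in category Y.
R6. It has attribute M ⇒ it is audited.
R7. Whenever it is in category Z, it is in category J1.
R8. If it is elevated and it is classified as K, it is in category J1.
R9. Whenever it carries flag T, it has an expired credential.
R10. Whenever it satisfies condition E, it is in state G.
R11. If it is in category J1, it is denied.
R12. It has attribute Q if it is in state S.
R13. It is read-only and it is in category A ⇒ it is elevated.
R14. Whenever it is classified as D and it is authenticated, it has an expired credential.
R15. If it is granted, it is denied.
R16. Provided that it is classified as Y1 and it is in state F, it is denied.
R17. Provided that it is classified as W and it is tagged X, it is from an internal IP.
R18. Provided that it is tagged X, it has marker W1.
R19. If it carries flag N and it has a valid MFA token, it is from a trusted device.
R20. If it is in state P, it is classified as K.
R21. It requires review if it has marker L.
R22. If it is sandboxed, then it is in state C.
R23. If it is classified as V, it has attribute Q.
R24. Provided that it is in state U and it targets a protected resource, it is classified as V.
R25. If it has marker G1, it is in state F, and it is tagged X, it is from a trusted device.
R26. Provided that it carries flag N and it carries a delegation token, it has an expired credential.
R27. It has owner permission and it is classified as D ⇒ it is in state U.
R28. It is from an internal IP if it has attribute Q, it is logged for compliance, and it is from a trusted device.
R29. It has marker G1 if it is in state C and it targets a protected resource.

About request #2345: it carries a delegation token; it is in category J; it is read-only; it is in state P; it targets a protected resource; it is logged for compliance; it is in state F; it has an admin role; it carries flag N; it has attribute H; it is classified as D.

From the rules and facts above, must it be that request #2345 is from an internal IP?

No

Forward chaining from the given facts derives: is in state C, is classified as K, has an expired credential, has marker G1, is tagged X, has marker W1, is from a trusted device.
Rules concluding "it is from an internal IP": R17 needs "it is classified as W"; R28 needs "it has attribute Q" — none of these are established.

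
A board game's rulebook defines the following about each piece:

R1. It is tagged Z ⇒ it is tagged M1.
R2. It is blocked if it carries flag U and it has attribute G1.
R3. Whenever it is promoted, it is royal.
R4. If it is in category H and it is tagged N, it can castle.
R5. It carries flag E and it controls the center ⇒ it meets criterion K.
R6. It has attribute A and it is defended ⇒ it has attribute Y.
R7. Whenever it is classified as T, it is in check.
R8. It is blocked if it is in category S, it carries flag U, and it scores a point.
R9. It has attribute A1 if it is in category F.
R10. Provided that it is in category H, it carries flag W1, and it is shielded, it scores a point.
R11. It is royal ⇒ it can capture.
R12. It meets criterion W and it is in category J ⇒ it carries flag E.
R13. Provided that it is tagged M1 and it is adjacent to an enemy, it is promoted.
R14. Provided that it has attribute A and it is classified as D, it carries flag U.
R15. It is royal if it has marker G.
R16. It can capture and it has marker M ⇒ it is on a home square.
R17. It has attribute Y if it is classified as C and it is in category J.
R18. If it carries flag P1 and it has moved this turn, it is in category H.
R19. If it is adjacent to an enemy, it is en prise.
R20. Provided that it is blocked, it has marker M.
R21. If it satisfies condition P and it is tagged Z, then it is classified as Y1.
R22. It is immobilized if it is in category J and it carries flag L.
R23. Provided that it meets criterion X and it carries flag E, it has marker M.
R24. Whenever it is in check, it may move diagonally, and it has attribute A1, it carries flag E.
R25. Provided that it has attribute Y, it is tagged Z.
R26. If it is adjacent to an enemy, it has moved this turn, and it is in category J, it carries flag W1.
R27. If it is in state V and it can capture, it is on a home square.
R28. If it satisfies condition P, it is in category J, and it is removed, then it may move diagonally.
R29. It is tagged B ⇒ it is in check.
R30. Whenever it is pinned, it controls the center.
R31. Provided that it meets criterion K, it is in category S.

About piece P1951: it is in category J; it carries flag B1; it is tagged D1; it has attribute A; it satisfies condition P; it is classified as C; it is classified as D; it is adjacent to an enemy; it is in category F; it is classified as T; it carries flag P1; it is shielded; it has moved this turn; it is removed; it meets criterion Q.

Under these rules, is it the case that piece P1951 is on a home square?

No

Forward chaining from the given facts derives: is in check, has attribute A1, carries flag U, has attribute Y, is in category H, is en prise, is tagged Z, carries flag W1, may move diagonally, is tagged M1, scores a point, is promoted, is classified as Y1, carries flag E, is royal, can capture.
Rules concluding "it is on a home square": R16 needs "it has marker M"; R27 needs "it is in state V" — none of these are established.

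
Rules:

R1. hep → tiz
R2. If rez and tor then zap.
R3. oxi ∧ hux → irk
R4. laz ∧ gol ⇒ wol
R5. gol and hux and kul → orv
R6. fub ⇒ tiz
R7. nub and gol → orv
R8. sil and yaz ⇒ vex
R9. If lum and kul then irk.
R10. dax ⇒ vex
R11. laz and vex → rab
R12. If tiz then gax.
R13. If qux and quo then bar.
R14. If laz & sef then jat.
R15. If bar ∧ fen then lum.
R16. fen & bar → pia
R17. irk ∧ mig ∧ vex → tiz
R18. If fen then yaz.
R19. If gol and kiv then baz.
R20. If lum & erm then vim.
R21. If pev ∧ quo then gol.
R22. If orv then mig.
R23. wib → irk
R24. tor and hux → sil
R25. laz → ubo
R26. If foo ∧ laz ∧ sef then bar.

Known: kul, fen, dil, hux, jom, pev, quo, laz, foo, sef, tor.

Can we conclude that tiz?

yaz  (by R18: fen)
gol  (by R21: pev, quo)
sil  (by R24: tor, hux)
bar  (by R26: foo, laz, sef)
orv  (by R5: gol, hux, kul)
vex  (by R8: sil, yaz)
lum  (by R15: bar, fen)
mig  (by R22: orv)
irk  (by R9: lum, kul)
tiz  (by R17: irk, mig, vex)

Yes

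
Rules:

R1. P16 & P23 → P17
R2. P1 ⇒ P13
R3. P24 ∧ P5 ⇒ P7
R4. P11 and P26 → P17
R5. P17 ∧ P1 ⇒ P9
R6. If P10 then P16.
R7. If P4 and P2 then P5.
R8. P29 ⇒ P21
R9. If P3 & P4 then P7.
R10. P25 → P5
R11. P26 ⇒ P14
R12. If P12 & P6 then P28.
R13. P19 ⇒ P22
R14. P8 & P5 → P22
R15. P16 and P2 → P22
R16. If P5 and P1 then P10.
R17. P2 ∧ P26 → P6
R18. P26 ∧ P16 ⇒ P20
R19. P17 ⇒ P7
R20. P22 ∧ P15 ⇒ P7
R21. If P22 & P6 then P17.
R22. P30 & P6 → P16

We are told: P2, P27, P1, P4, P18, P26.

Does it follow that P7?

P5  (by R7: P4, P2)
P10  (by R16: P5, P1)
P6  (by R17: P2, P26)
P16  (by R6: P10)
P22  (by R15: P16, P2)
P17  (by R21: P22, P6)
P7  (by R19: P17)

Yes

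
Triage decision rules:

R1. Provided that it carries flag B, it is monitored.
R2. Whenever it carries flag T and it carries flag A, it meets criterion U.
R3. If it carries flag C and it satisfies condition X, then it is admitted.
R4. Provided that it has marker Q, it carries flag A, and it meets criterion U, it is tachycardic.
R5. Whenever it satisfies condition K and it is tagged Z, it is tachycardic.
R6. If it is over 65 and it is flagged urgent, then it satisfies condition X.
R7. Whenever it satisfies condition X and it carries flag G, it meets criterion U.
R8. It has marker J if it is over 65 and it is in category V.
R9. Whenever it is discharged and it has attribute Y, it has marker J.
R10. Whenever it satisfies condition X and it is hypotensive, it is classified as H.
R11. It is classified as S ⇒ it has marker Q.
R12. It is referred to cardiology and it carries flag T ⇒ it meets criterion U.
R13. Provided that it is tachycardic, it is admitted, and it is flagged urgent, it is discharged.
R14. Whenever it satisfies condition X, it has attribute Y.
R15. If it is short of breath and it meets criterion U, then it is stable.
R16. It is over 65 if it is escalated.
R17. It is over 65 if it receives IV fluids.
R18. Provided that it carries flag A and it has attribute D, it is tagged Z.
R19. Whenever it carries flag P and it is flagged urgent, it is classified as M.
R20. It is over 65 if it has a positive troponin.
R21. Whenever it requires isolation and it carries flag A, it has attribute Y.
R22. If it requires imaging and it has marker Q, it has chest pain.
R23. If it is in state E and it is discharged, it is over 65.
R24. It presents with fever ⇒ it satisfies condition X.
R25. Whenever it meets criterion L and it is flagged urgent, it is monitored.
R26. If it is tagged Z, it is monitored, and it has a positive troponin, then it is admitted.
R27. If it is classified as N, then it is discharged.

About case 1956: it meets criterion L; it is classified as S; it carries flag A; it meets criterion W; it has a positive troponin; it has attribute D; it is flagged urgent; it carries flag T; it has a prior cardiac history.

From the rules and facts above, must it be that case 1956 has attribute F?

Forward chaining from the given facts derives: meets criterion U, has marker Q, is tagged Z, is over 65, is monitored, is admitted, is tachycardic, satisfies condition X, is discharged, has attribute Y, has marker J.
No rule has "it has attribute F" as its conclusion, and it is not among the given facts.

No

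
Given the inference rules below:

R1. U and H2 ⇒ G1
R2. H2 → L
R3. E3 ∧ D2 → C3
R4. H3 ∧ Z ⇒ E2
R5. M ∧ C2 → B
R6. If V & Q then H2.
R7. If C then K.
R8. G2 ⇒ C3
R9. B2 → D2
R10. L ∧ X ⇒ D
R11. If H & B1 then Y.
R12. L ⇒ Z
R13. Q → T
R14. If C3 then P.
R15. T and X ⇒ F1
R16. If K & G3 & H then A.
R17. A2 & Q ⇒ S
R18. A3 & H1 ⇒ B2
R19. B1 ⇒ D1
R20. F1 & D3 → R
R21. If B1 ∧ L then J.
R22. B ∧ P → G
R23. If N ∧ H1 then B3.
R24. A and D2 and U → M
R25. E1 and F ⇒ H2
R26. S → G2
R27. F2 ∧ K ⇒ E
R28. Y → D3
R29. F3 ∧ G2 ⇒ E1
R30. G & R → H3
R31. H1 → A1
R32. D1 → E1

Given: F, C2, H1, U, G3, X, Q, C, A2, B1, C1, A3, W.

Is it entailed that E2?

Forward chaining from the given facts derives: K, T, F1, S, B2, D1, G2, A1, E1, C3, D2, P, H2, G1, L, D, Z, J.
The only rule concluding E2 is R4, which needs H3; that is never established.

No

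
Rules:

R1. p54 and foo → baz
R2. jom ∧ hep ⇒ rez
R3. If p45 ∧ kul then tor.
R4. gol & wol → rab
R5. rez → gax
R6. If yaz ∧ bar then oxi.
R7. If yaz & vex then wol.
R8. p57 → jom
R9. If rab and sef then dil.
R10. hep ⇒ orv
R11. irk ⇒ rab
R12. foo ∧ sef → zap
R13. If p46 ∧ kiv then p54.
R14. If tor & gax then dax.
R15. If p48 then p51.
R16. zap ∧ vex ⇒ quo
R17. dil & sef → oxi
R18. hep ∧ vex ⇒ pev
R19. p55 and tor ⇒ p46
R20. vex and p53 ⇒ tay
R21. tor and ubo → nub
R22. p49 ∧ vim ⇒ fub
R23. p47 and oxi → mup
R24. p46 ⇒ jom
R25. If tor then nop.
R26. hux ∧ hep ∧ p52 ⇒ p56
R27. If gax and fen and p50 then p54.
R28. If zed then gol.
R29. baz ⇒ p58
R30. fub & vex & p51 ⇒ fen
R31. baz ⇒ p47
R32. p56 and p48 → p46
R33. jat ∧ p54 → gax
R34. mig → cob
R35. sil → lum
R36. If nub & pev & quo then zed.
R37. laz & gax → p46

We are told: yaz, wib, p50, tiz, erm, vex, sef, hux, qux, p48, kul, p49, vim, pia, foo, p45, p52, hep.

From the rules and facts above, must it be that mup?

Forward chaining from the given facts derives: tor, wol, orv, zap, p51, quo, pev, fub, nop, p56, fen, p46, jom, rez, gax, dax, p54, baz, p58, p47.
The only rule concluding mup is R23, which needs oxi; that is never established.

No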